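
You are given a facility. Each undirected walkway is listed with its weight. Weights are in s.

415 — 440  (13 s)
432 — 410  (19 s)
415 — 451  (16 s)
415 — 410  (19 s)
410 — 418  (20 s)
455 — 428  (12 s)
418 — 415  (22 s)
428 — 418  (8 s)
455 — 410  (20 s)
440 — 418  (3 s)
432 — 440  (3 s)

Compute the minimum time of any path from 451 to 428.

Candidate routes:
451 - 415 - 440 - 418 - 428: 16+13+3+8 = 40
451 - 415 - 418 - 428: 16+22+8 = 46
451 - 415 - 410 - 418 - 428: 16+19+20+8 = 63
Cheapest is 451 - 415 - 440 - 418 - 428 at 40 s.

40 s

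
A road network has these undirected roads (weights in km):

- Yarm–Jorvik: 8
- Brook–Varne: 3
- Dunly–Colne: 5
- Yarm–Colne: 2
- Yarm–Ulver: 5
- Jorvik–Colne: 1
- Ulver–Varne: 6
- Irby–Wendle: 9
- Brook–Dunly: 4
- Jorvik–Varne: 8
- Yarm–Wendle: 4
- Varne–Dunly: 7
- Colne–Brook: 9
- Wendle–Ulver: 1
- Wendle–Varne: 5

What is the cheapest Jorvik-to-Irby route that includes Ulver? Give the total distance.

18 km

Shortest Jorvik→Ulver: Jorvik → Colne → Yarm → Ulver = 8
Best Ulver to Irby: Ulver → Wendle → Irby costing 10
Total via Ulver: 8 + 10 = 18 km.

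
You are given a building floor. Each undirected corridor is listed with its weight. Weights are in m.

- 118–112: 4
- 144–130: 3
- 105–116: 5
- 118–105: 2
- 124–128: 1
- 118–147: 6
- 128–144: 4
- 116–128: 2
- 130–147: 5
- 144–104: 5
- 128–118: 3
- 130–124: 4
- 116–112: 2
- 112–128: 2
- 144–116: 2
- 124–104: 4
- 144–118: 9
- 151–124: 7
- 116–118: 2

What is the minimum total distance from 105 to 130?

Shortest distances from 105:
105: 0
118: 2  (via 105)
116: 4  (via 118)
128: 5  (via 118)
112: 6  (via 118)
124: 6  (via 128)
144: 6  (via 116)
147: 8  (via 118)
130: 9  (via 144)
Shortest route: 105 → 118 → 116 → 144 → 130 = 9 m.

9 m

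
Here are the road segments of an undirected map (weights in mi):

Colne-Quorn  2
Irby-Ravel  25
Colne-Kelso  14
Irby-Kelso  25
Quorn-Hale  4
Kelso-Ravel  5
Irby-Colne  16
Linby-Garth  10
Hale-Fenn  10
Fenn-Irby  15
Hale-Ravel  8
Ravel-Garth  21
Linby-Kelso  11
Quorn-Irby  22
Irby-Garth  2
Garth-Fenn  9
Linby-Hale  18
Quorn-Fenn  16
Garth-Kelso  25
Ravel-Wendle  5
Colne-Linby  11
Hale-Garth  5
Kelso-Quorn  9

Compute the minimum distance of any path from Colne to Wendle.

Enumerating some paths:
Colne–Quorn–Kelso–Ravel–Wendle: 2+9+5+5 = 21
Colne–Kelso–Ravel–Wendle: 14+5+5 = 24
Colne–Quorn–Hale–Ravel–Wendle: 2+4+8+5 = 19
The minimum is 19 mi via Colne–Quorn–Hale–Ravel–Wendle.

19 mi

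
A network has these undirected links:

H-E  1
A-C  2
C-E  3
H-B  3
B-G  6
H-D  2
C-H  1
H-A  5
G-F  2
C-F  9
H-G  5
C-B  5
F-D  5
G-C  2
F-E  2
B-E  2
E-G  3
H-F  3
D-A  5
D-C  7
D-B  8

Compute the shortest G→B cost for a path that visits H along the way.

6

Shortest G→H: G–C–H = 3
Shortest H→B: H–B = 3
Total via H: 3 + 3 = 6.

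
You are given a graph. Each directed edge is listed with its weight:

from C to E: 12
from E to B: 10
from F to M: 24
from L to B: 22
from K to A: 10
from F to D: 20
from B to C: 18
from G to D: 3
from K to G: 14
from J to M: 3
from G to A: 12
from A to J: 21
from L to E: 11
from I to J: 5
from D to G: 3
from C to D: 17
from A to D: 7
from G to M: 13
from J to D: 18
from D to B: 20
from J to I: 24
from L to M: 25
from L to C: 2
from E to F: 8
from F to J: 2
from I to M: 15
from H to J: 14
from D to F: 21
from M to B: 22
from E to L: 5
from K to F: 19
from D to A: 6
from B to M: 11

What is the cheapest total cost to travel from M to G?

Candidate routes:
M–B–C–E–F–J–D–G: 22+18+12+8+2+18+3 = 83
M–B–C–D–G: 22+18+17+3 = 60
Cheapest is M–B–C–D–G at 60.

60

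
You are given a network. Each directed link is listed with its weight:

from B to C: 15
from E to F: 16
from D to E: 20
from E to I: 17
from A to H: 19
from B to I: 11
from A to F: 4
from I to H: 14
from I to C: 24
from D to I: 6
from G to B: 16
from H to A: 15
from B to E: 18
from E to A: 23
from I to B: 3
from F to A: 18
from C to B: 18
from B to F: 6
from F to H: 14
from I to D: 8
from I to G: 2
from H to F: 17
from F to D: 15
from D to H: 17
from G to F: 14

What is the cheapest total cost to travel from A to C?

Compare a few routes:
A → F → D → I → B → C: 4+15+6+3+15 = 43
A → F → D → I → C: 4+15+6+24 = 49
The minimum is 43 via A → F → D → I → B → C.

43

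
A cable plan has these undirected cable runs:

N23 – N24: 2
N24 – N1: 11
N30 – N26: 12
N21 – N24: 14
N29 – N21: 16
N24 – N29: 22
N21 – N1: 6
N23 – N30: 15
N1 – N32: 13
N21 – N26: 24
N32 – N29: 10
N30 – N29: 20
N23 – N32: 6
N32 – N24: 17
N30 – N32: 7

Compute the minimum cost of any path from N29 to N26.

29

Compare a few routes:
N29 → N32 → N30 → N26: 10+7+12 = 29
N29 → N30 → N26: 20+12 = 32
N29 → N21 → N26: 16+24 = 40
Cheapest is N29 → N32 → N30 → N26 at 29.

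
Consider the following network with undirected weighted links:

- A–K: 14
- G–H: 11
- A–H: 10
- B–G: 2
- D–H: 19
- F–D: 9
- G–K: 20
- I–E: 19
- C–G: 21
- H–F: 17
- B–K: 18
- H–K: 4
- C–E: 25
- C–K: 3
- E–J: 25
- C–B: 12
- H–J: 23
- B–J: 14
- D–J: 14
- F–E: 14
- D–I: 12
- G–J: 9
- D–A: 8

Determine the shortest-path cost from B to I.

Settle nodes by increasing distance from B:
B: 0
G: 2  (via B)
J: 11  (via G)
C: 12  (via B)
H: 13  (via G)
K: 15  (via C)
A: 23  (via H)
D: 25  (via J)
F: 30  (via H)
E: 36  (via J)
I: 37  (via D)
Shortest route: B → G → J → D → I = 37.

37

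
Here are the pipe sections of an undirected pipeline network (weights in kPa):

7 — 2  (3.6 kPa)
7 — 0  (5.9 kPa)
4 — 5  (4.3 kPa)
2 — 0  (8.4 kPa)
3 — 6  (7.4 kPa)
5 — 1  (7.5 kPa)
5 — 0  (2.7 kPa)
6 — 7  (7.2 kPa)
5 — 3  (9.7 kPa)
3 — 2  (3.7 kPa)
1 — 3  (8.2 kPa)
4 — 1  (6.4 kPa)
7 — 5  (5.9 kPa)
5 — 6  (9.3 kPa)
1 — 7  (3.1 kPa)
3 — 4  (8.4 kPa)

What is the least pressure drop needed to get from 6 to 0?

Settle nodes by increasing distance from 6:
6: 0
7: 7.2  (via 6)
3: 7.4  (via 6)
5: 9.3  (via 6)
1: 10.3  (via 7)
2: 10.8  (via 7)
0: 12  (via 5)
Shortest route: 6–5–0 = 12 kPa.

12 kPa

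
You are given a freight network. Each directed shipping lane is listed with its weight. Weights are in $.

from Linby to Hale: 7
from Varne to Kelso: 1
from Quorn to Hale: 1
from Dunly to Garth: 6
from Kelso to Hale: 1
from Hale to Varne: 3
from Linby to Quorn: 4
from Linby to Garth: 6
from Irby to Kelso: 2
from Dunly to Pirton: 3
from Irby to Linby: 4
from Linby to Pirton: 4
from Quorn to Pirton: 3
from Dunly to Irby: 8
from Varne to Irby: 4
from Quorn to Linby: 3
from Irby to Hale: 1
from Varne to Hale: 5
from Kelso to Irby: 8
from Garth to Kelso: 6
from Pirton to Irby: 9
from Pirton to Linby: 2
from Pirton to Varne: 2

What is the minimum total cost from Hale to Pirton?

$15

Candidate routes:
Hale - Varne - Irby - Linby - Pirton: 3+4+4+4 = 15
Hale - Varne - Kelso - Irby - Linby - Pirton: 3+1+8+4+4 = 20
Hale - Varne - Irby - Linby - Quorn - Pirton: 3+4+4+4+3 = 18
Hale - Varne - Kelso - Irby - Linby - Quorn - Pirton: 3+1+8+4+4+3 = 23
The minimum is $15 via Hale - Varne - Irby - Linby - Pirton.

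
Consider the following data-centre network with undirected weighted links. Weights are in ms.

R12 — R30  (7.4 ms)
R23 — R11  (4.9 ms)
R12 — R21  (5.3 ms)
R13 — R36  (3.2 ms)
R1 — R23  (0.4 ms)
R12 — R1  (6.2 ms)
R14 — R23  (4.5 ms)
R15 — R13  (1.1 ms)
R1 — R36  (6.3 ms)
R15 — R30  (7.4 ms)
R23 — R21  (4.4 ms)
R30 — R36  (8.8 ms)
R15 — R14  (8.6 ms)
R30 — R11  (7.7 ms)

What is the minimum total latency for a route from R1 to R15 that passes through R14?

Best R1 to R14: R1 → R23 → R14 costing 4.9
Shortest R14→R15: R14 → R15 = 8.6
Total via R14: 4.9 + 8.6 = 13.5 ms.

13.5 ms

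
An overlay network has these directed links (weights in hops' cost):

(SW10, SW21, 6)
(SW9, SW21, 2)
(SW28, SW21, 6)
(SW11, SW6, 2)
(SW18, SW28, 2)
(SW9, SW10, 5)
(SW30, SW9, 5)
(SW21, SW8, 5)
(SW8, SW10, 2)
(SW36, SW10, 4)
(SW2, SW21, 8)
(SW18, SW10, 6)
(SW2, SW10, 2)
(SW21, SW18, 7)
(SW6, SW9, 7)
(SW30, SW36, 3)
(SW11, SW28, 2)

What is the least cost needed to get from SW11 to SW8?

13 hops' cost

Running Dijkstra from SW11:
SW11: 0
SW28: 2  (via SW11)
SW6: 2  (via SW11)
SW21: 8  (via SW28)
SW9: 9  (via SW6)
SW8: 13  (via SW21)
Shortest route: SW11 → SW28 → SW21 → SW8 = 13 hops' cost.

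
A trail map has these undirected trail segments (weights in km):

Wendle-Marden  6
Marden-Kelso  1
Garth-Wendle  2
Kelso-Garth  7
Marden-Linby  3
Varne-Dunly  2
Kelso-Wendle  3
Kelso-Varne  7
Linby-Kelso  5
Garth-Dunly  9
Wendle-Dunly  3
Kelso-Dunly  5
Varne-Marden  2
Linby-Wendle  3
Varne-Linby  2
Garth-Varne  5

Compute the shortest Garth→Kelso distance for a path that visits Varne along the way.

Shortest Garth→Varne: Garth–Varne = 5
Best Varne to Kelso: Varne–Marden–Kelso costing 3
Total via Varne: 5 + 3 = 8 km.

8 km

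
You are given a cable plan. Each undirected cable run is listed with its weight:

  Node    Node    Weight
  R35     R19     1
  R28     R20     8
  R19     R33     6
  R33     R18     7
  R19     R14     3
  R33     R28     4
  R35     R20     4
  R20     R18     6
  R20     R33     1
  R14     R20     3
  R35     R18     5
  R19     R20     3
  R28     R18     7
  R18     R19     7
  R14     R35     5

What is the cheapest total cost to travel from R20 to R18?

Running Dijkstra from R20:
R20: 0
R33: 1  (via R20)
R19: 3  (via R20)
R14: 3  (via R20)
R35: 4  (via R20)
R28: 5  (via R33)
R18: 6  (via R20)
Shortest route: R20 → R18 = 6.

6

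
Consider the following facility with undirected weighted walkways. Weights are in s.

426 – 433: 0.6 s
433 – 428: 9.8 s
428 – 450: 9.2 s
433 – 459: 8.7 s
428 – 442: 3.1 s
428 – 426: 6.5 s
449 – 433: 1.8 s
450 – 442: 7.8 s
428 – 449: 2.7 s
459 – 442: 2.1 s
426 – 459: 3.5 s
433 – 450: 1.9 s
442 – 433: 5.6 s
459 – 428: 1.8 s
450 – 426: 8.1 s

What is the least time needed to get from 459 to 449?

4.5 s

Running Dijkstra from 459:
459: 0
428: 1.8  (via 459)
442: 2.1  (via 459)
426: 3.5  (via 459)
433: 4.1  (via 426)
449: 4.5  (via 428)
Shortest route: 459–428–449 = 4.5 s.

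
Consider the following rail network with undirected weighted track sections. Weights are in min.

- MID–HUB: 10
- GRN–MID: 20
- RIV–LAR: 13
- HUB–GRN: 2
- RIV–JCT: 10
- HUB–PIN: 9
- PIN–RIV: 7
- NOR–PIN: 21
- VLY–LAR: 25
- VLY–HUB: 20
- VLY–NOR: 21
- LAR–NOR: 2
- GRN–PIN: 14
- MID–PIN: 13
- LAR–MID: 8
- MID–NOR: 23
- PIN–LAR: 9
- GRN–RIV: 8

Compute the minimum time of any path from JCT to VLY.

40 min

Compare a few routes:
JCT–RIV–GRN–HUB–VLY: 10+8+2+20 = 40
JCT–RIV–LAR–NOR–VLY: 10+13+2+21 = 46
Cheapest is JCT–RIV–GRN–HUB–VLY at 40 min.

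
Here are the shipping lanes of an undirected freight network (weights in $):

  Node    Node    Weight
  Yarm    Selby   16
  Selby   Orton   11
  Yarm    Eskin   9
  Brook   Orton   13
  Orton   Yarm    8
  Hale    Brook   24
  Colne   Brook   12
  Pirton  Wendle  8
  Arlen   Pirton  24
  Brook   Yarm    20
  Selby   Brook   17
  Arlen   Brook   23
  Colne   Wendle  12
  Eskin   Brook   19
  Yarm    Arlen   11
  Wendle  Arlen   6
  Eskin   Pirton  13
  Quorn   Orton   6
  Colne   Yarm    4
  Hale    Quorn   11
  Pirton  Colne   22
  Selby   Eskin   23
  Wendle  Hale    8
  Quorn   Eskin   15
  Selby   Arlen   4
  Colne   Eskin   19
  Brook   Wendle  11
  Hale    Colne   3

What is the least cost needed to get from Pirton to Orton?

$29

Settle nodes by increasing distance from Pirton:
Pirton: 0
Wendle: 8  (via Pirton)
Eskin: 13  (via Pirton)
Arlen: 14  (via Wendle)
Hale: 16  (via Wendle)
Selby: 18  (via Arlen)
Colne: 19  (via Hale)
Brook: 19  (via Wendle)
Yarm: 22  (via Eskin)
Quorn: 27  (via Hale)
Orton: 29  (via Selby)
Shortest route: Pirton–Wendle–Arlen–Selby–Orton = $29.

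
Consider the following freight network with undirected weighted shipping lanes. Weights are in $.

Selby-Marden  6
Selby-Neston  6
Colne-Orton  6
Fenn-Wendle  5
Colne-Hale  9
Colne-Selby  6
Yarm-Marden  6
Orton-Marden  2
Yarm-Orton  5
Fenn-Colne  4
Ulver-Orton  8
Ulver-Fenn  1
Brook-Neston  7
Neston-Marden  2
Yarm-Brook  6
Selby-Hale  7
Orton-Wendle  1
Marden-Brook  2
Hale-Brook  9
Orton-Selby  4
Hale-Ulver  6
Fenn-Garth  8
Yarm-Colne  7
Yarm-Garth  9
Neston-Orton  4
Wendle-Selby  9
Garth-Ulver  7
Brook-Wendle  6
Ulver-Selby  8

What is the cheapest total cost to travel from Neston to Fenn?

Compare a few routes:
Neston - Orton - Wendle - Fenn: 4+1+5 = 10
Neston - Marden - Orton - Ulver - Fenn: 2+2+8+1 = 13
Neston - Orton - Ulver - Fenn: 4+8+1 = 13
Cheapest is Neston - Orton - Wendle - Fenn at $10.

$10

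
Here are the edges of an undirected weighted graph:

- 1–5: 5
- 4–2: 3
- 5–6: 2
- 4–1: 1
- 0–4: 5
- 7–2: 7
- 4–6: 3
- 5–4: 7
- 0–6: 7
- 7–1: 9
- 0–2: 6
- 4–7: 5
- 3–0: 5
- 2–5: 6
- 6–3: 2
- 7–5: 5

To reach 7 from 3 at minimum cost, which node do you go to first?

6

Compare a few routes:
3–6–4–7: 2+3+5 = 10
3–6–5–7: 2+2+5 = 9
The minimum is 9 via 3–6–5–7.
So from 3 the first move is to 6.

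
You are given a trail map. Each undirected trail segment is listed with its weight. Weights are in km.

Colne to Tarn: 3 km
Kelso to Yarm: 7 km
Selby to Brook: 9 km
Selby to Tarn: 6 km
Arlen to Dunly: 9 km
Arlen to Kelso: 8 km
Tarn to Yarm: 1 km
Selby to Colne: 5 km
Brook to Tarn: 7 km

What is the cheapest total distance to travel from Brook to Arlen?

23 km

Running Dijkstra from Brook:
Brook: 0
Tarn: 7  (via Brook)
Yarm: 8  (via Tarn)
Selby: 9  (via Brook)
Colne: 10  (via Tarn)
Kelso: 15  (via Yarm)
Arlen: 23  (via Kelso)
Shortest route: Brook → Tarn → Yarm → Kelso → Arlen = 23 km.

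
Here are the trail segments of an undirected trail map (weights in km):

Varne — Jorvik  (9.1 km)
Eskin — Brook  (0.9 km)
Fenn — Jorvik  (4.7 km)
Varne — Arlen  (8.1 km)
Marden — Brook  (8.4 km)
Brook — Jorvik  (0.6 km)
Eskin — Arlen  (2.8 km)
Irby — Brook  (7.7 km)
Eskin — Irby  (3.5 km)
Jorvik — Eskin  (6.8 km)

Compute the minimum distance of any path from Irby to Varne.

14.1 km

Compare a few routes:
Irby → Eskin → Jorvik → Varne: 3.5+6.8+9.1 = 19.4
Irby → Eskin → Brook → Jorvik → Varne: 3.5+0.9+0.6+9.1 = 14.1
Irby → Brook → Jorvik → Varne: 7.7+0.6+9.1 = 17.4
Irby → Eskin → Arlen → Varne: 3.5+2.8+8.1 = 14.4
The minimum is 14.1 km via Irby → Eskin → Brook → Jorvik → Varne.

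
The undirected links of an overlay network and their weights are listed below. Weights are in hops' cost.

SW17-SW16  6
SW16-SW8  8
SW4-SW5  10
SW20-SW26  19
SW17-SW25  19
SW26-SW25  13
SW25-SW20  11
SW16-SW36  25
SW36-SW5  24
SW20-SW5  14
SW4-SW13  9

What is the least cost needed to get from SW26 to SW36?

Settle nodes by increasing distance from SW26:
SW26: 0
SW25: 13  (via SW26)
SW20: 19  (via SW26)
SW17: 32  (via SW25)
SW5: 33  (via SW20)
SW16: 38  (via SW17)
SW4: 43  (via SW5)
SW8: 46  (via SW16)
SW13: 52  (via SW4)
SW36: 57  (via SW5)
Shortest route: SW26 → SW20 → SW5 → SW36 = 57 hops' cost.

57 hops' cost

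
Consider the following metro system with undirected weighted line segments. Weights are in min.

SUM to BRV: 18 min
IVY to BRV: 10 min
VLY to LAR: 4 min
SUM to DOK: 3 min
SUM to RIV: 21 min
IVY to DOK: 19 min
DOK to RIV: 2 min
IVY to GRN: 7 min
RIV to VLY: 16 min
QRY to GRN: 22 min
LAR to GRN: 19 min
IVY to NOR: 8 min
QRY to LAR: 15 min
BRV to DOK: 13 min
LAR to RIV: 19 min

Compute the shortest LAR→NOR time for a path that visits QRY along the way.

Shortest LAR→QRY: LAR → QRY = 15
Best QRY to NOR: QRY → GRN → IVY → NOR costing 37
Total via QRY: 15 + 37 = 52 min.

52 min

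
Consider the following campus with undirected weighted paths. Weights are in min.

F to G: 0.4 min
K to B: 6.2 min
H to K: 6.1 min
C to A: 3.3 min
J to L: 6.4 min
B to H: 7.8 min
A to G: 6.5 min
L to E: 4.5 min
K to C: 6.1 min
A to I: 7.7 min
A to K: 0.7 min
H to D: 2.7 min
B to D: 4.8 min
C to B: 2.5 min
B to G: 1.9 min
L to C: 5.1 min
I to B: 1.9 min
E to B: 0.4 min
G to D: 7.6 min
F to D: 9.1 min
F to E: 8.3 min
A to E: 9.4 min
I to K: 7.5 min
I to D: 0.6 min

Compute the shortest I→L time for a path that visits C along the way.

Best I to C: I–B–C costing 4.4
Shortest C→L: C–L = 5.1
Total via C: 4.4 + 5.1 = 9.5 min.

9.5 min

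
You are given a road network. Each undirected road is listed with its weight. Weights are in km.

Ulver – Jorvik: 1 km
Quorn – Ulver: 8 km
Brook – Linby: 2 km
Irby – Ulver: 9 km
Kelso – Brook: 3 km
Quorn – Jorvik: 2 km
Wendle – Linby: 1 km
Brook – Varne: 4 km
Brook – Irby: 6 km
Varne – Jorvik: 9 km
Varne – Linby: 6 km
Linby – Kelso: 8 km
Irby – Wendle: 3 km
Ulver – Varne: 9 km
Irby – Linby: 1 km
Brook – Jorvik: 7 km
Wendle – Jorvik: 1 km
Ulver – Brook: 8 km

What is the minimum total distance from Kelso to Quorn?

9 km

Candidate routes:
Kelso–Brook–Linby–Wendle–Jorvik–Quorn: 3+2+1+1+2 = 9
Kelso–Brook–Linby–Irby–Wendle–Jorvik–Quorn: 3+2+1+3+1+2 = 12
Kelso–Brook–Jorvik–Quorn: 3+7+2 = 12
The minimum is 9 km via Kelso–Brook–Linby–Wendle–Jorvik–Quorn.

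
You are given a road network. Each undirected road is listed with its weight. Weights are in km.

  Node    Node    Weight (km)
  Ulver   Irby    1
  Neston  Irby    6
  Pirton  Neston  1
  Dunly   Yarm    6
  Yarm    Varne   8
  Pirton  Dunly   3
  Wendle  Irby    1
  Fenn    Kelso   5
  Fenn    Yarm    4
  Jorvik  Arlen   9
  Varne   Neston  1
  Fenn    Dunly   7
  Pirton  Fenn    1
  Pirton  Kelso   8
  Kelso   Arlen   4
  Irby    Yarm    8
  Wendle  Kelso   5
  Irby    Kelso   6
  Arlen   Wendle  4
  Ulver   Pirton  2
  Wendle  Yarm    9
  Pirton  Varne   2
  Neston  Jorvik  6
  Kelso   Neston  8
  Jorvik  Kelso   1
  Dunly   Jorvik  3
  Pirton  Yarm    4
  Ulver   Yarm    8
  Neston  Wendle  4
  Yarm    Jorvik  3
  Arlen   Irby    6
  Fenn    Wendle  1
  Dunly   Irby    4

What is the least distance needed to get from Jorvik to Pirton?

Running Dijkstra from Jorvik:
Jorvik: 0
Kelso: 1  (via Jorvik)
Yarm: 3  (via Jorvik)
Dunly: 3  (via Jorvik)
Arlen: 5  (via Kelso)
Neston: 6  (via Jorvik)
Pirton: 6  (via Dunly)
Shortest route: Jorvik → Dunly → Pirton = 6 km.

6 km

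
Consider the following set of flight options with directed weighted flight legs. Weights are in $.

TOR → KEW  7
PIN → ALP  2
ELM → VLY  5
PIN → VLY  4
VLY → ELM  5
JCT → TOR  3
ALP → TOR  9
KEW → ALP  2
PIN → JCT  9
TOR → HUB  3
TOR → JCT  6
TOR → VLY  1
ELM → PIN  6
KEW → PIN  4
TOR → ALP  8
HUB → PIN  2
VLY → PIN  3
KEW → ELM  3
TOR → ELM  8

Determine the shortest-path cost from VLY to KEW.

$21

Enumerating some paths:
VLY - PIN - JCT - TOR - KEW: 3+9+3+7 = 22
VLY - PIN - ALP - TOR - KEW: 3+2+9+7 = 21
VLY - ELM - PIN - JCT - TOR - KEW: 5+6+9+3+7 = 30
VLY - ELM - PIN - ALP - TOR - KEW: 5+6+2+9+7 = 29
Cheapest is VLY - PIN - ALP - TOR - KEW at $21.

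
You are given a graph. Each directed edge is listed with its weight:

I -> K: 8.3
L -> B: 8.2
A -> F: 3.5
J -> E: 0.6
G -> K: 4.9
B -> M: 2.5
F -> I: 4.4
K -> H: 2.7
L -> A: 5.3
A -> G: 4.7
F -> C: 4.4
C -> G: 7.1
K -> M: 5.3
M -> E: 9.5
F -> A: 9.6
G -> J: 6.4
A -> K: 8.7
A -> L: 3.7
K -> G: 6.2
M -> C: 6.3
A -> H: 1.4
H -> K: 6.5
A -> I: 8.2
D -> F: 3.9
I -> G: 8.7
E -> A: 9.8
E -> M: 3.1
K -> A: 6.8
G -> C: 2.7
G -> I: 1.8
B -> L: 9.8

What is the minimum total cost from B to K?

Running Dijkstra from B:
B: 0
M: 2.5  (via B)
C: 8.8  (via M)
L: 9.8  (via B)
E: 12  (via M)
A: 15.1  (via L)
G: 15.9  (via C)
H: 16.5  (via A)
I: 17.7  (via G)
F: 18.6  (via A)
K: 20.8  (via G)
Shortest route: B–M–C–G–K = 20.8.

20.8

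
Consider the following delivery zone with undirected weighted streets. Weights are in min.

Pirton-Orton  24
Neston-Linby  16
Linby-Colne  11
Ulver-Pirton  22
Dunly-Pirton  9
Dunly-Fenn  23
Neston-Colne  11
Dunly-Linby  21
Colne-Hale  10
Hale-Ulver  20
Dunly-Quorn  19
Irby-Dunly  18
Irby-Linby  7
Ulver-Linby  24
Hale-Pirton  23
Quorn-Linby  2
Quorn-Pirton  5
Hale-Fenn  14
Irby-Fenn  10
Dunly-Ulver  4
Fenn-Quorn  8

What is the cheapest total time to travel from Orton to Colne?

Settle nodes by increasing distance from Orton:
Orton: 0
Pirton: 24  (via Orton)
Quorn: 29  (via Pirton)
Linby: 31  (via Quorn)
Dunly: 33  (via Pirton)
Ulver: 37  (via Dunly)
Fenn: 37  (via Quorn)
Irby: 38  (via Linby)
Colne: 42  (via Linby)
Shortest route: Orton–Pirton–Quorn–Linby–Colne = 42 min.

42 min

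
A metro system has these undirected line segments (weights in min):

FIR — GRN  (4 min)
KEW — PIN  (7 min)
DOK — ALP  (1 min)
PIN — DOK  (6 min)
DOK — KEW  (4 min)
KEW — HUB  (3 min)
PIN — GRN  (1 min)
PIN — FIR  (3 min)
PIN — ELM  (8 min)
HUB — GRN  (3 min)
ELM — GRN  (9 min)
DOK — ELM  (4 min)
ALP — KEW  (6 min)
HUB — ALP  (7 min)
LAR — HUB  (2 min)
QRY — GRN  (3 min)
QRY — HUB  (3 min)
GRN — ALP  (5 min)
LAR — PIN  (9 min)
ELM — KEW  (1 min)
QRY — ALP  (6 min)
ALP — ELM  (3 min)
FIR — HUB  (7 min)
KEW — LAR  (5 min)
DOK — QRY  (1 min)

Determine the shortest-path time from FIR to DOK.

8 min

Running Dijkstra from FIR:
FIR: 0
PIN: 3  (via FIR)
GRN: 4  (via FIR)
QRY: 7  (via GRN)
HUB: 7  (via FIR)
DOK: 8  (via QRY)
Shortest route: FIR → GRN → QRY → DOK = 8 min.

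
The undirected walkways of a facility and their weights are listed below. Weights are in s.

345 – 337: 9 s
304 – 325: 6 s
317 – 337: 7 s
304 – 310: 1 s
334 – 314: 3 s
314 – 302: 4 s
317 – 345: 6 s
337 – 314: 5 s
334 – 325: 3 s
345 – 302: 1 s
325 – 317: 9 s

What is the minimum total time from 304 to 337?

Shortest distances from 304:
304: 0
310: 1  (via 304)
325: 6  (via 304)
334: 9  (via 325)
314: 12  (via 334)
317: 15  (via 325)
302: 16  (via 314)
345: 17  (via 302)
337: 17  (via 314)
Shortest route: 304–325–334–314–337 = 17 s.

17 s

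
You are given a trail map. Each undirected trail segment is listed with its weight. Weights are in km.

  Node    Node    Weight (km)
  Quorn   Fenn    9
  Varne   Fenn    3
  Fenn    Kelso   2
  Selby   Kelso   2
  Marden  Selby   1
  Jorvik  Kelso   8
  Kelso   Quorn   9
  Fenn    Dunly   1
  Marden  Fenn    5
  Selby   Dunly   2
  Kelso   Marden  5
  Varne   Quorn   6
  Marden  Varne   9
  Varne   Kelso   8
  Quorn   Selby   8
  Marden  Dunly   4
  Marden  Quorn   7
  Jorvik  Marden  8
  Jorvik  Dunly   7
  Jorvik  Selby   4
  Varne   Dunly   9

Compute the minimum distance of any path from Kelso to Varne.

5 km

Enumerating some paths:
Kelso - Varne: 8 = 8
Kelso - Fenn - Varne: 2+3 = 5
Kelso - Selby - Marden - Dunly - Fenn - Varne: 2+1+4+1+3 = 11
Kelso - Selby - Dunly - Fenn - Varne: 2+2+1+3 = 8
The minimum is 5 km via Kelso - Fenn - Varne.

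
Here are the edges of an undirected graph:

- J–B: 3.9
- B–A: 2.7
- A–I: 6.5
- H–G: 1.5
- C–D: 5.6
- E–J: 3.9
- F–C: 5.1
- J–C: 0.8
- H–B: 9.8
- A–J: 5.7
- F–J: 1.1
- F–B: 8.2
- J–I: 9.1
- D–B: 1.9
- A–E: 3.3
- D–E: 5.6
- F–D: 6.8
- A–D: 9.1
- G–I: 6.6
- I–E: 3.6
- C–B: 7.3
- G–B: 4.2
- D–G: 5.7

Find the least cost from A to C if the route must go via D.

Best A to D: A–B–D costing 4.6
Shortest D→C: D–C = 5.6
Total via D: 4.6 + 5.6 = 10.2.

10.2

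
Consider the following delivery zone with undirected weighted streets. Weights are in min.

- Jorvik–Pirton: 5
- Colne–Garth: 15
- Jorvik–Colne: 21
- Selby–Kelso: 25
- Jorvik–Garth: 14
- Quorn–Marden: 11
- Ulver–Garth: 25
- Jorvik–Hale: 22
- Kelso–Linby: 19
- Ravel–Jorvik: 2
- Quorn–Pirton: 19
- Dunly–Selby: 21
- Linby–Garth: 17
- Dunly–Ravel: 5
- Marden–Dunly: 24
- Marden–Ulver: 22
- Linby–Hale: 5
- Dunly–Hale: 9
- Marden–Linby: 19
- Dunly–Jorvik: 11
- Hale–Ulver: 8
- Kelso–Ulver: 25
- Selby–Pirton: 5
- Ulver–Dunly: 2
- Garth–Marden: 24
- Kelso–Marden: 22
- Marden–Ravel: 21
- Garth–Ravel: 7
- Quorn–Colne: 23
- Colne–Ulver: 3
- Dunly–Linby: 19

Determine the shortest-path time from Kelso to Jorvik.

Compare a few routes:
Kelso - Linby - Hale - Dunly - Ravel - Jorvik: 19+5+9+5+2 = 40
Kelso - Selby - Pirton - Jorvik: 25+5+5 = 35
Kelso - Ulver - Dunly - Ravel - Jorvik: 25+2+5+2 = 34
Kelso - Ulver - Dunly - Jorvik: 25+2+11 = 38
Cheapest is Kelso - Ulver - Dunly - Ravel - Jorvik at 34 min.

34 min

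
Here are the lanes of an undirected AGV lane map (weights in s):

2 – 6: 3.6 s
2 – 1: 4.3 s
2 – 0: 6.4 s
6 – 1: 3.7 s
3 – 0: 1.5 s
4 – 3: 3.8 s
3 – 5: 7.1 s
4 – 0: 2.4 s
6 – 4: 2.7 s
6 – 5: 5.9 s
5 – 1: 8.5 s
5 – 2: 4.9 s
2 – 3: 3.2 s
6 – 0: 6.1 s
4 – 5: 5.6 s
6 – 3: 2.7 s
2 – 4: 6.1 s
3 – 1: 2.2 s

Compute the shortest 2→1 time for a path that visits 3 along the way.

Shortest 2→3: 2 → 3 = 3.2
Shortest 3→1: 3 → 1 = 2.2
Total via 3: 3.2 + 2.2 = 5.4 s.

5.4 s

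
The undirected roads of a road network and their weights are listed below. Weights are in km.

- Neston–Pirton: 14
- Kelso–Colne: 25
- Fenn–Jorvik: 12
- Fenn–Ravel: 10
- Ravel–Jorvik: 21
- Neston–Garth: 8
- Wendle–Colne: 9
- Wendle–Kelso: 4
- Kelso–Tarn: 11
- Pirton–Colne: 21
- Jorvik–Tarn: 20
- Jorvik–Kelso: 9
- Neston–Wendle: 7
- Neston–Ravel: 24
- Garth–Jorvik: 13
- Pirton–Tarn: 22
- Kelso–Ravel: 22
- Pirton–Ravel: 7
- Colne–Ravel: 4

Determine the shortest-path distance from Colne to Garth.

24 km

Shortest distances from Colne:
Colne: 0
Ravel: 4  (via Colne)
Wendle: 9  (via Colne)
Pirton: 11  (via Ravel)
Kelso: 13  (via Wendle)
Fenn: 14  (via Ravel)
Neston: 16  (via Wendle)
Jorvik: 22  (via Kelso)
Tarn: 24  (via Kelso)
Garth: 24  (via Neston)
Shortest route: Colne → Wendle → Neston → Garth = 24 km.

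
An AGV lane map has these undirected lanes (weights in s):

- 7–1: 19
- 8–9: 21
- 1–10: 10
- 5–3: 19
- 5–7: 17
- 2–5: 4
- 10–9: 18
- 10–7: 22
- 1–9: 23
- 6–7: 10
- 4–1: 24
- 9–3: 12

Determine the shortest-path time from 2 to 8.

56 s

Compare a few routes:
2 → 5 → 3 → 9 → 8: 4+19+12+21 = 56
2 → 5 → 7 → 10 → 9 → 8: 4+17+22+18+21 = 82
2 → 5 → 7 → 1 → 9 → 8: 4+17+19+23+21 = 84
The minimum is 56 s via 2 → 5 → 3 → 9 → 8.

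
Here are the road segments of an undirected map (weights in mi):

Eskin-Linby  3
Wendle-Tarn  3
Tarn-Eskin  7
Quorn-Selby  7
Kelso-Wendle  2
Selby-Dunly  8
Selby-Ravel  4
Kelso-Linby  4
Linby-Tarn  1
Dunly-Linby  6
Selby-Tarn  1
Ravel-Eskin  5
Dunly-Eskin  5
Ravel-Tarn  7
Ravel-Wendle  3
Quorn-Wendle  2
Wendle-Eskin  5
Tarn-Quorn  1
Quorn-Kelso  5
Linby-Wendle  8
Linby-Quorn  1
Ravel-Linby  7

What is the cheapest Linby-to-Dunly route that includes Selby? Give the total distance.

Best Linby to Selby: Linby–Tarn–Selby costing 2
Shortest Selby→Dunly: Selby–Dunly = 8
Total via Selby: 2 + 8 = 10 mi.

10 mi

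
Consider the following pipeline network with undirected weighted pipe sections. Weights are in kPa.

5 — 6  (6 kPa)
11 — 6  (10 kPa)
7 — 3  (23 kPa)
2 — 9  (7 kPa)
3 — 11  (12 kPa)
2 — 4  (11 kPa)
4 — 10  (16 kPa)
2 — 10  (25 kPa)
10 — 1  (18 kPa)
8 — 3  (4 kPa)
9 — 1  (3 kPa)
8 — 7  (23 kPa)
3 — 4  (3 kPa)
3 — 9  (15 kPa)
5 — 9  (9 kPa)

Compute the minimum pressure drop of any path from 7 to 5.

47 kPa

Enumerating some paths:
7 → 8 → 3 → 9 → 5: 23+4+15+9 = 51
7 → 3 → 9 → 5: 23+15+9 = 47
Cheapest is 7 → 3 → 9 → 5 at 47 kPa.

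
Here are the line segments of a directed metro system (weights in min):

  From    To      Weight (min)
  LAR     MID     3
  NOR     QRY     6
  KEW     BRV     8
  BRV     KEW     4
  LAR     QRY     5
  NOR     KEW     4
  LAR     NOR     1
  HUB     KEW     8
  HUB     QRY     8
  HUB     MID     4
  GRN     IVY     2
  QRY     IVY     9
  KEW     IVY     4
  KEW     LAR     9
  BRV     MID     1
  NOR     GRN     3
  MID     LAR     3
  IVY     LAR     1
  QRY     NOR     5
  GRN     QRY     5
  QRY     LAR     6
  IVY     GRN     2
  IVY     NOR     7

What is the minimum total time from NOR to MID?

9 min

Running Dijkstra from NOR:
NOR: 0
GRN: 3  (via NOR)
KEW: 4  (via NOR)
IVY: 5  (via GRN)
LAR: 6  (via IVY)
QRY: 6  (via NOR)
MID: 9  (via LAR)
Shortest route: NOR → GRN → IVY → LAR → MID = 9 min.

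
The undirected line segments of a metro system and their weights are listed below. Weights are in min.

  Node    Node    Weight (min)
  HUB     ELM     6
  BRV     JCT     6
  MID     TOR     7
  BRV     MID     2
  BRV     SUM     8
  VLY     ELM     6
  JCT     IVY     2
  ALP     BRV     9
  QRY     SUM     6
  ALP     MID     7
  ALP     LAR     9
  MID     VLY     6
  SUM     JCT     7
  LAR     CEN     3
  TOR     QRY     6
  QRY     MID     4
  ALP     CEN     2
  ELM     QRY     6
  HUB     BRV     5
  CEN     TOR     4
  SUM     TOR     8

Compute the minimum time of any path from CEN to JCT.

Running Dijkstra from CEN:
CEN: 0
ALP: 2  (via CEN)
LAR: 3  (via CEN)
TOR: 4  (via CEN)
MID: 9  (via ALP)
QRY: 10  (via TOR)
BRV: 11  (via ALP)
SUM: 12  (via TOR)
VLY: 15  (via MID)
ELM: 16  (via QRY)
HUB: 16  (via BRV)
JCT: 17  (via BRV)
Shortest route: CEN → ALP → BRV → JCT = 17 min.

17 min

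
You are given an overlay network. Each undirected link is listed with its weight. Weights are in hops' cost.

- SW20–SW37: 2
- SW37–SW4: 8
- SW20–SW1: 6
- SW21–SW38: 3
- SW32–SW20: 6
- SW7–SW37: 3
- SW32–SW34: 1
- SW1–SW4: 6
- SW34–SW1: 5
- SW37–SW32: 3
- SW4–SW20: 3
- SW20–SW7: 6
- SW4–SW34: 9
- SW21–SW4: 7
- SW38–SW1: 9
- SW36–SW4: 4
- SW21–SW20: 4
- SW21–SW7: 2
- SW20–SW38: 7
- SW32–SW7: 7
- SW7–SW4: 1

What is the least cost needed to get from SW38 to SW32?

11 hops' cost

Running Dijkstra from SW38:
SW38: 0
SW21: 3  (via SW38)
SW7: 5  (via SW21)
SW4: 6  (via SW7)
SW20: 7  (via SW38)
SW37: 8  (via SW7)
SW1: 9  (via SW38)
SW36: 10  (via SW4)
SW32: 11  (via SW37)
Shortest route: SW38–SW21–SW7–SW37–SW32 = 11 hops' cost.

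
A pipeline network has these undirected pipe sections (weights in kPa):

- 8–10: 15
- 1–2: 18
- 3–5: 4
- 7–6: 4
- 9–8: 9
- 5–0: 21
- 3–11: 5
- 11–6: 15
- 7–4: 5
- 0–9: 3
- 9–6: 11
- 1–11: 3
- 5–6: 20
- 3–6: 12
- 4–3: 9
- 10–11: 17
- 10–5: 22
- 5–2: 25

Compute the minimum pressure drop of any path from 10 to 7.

36 kPa

Running Dijkstra from 10:
10: 0
8: 15  (via 10)
11: 17  (via 10)
1: 20  (via 11)
3: 22  (via 11)
5: 22  (via 10)
9: 24  (via 8)
0: 27  (via 9)
4: 31  (via 3)
6: 32  (via 11)
7: 36  (via 4)
Shortest route: 10–11–3–4–7 = 36 kPa.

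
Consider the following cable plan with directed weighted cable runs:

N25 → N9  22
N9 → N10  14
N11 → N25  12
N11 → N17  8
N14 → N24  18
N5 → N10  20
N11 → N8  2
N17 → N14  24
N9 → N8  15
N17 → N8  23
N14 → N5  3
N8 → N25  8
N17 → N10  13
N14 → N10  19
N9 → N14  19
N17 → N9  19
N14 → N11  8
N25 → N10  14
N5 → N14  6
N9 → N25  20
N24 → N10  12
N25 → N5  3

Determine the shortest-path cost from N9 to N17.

35

Settle nodes by increasing distance from N9:
N9: 0
N10: 14  (via N9)
N8: 15  (via N9)
N14: 19  (via N9)
N25: 20  (via N9)
N5: 22  (via N14)
N11: 27  (via N14)
N17: 35  (via N11)
Shortest route: N9–N14–N11–N17 = 35.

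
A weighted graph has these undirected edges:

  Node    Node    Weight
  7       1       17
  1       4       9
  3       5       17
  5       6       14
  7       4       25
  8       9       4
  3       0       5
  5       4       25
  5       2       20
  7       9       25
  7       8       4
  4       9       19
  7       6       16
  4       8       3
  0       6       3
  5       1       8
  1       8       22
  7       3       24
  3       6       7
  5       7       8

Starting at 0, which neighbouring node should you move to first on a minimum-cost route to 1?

6

Compare a few routes:
0–6–5–1: 3+14+8 = 25
0–3–5–1: 5+17+8 = 30
The minimum is 25 via 0–6–5–1.
So from 0 the first move is to 6.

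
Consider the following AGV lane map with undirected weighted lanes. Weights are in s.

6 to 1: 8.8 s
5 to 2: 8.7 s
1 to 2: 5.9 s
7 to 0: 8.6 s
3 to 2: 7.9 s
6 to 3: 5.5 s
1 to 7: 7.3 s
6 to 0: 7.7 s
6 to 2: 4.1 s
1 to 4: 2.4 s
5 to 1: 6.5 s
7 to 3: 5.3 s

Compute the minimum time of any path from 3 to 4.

Settle nodes by increasing distance from 3:
3: 0
7: 5.3  (via 3)
6: 5.5  (via 3)
2: 7.9  (via 3)
1: 12.6  (via 7)
0: 13.2  (via 6)
4: 15  (via 1)
Shortest route: 3–7–1–4 = 15 s.

15 s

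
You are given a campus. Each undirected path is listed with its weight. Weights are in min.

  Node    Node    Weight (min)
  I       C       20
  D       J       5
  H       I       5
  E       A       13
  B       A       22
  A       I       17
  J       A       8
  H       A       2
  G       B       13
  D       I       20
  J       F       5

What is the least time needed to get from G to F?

48 min

Running Dijkstra from G:
G: 0
B: 13  (via G)
A: 35  (via B)
H: 37  (via A)
I: 42  (via H)
J: 43  (via A)
D: 48  (via J)
E: 48  (via A)
F: 48  (via J)
Shortest route: G → B → A → J → F = 48 min.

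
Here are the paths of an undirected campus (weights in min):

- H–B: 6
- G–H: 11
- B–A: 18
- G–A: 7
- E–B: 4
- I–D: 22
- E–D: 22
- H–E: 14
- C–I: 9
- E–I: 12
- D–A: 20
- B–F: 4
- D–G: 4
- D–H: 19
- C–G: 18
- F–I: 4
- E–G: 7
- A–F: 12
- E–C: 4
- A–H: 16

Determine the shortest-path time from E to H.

Shortest distances from E:
E: 0
B: 4  (via E)
C: 4  (via E)
G: 7  (via E)
F: 8  (via B)
H: 10  (via B)
Shortest route: E → B → H = 10 min.

10 min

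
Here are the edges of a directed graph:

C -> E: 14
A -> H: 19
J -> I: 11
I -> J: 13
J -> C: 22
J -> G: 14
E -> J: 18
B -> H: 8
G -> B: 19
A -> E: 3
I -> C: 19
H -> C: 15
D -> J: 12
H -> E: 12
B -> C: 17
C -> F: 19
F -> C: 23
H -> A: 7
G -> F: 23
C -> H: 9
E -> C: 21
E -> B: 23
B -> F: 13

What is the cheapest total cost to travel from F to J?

Compare a few routes:
F → C → H → A → E → J: 23+9+7+3+18 = 60
F → C → E → J: 23+14+18 = 55
Cheapest is F → C → E → J at 55.

55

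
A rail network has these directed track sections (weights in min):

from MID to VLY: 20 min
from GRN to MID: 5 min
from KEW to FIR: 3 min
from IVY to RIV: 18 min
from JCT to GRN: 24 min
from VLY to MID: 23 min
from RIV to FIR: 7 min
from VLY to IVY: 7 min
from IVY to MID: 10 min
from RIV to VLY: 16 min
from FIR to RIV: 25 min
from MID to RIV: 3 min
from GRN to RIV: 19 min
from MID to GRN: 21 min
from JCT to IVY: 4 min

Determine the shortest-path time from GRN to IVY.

31 min

Compare a few routes:
GRN–RIV–VLY–IVY: 19+16+7 = 42
GRN–MID–RIV–VLY–IVY: 5+3+16+7 = 31
GRN–MID–VLY–IVY: 5+20+7 = 32
Cheapest is GRN–MID–RIV–VLY–IVY at 31 min.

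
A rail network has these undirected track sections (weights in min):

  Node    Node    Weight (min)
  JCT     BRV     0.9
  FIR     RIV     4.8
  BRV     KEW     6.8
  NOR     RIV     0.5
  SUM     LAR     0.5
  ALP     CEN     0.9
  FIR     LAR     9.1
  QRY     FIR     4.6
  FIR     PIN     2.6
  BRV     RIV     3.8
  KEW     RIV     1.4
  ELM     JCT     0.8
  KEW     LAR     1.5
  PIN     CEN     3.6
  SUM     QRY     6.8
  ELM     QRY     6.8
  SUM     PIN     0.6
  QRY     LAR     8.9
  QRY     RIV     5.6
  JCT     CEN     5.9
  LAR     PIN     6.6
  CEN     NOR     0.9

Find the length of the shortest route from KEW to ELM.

6.9 min

Shortest distances from KEW:
KEW: 0
RIV: 1.4  (via KEW)
LAR: 1.5  (via KEW)
NOR: 1.9  (via RIV)
SUM: 2  (via LAR)
PIN: 2.6  (via SUM)
CEN: 2.8  (via NOR)
ALP: 3.7  (via CEN)
BRV: 5.2  (via RIV)
FIR: 5.2  (via PIN)
JCT: 6.1  (via BRV)
ELM: 6.9  (via JCT)
Shortest route: KEW–RIV–BRV–JCT–ELM = 6.9 min.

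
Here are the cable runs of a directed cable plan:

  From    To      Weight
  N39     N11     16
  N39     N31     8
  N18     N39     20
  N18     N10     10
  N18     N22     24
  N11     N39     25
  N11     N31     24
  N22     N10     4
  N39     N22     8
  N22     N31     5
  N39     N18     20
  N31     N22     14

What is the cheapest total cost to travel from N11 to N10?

37

Compare a few routes:
N11 → N39 → N22 → N10: 25+8+4 = 37
N11 → N39 → N31 → N22 → N10: 25+8+14+4 = 51
N11 → N31 → N22 → N10: 24+14+4 = 42
Cheapest is N11 → N39 → N22 → N10 at 37.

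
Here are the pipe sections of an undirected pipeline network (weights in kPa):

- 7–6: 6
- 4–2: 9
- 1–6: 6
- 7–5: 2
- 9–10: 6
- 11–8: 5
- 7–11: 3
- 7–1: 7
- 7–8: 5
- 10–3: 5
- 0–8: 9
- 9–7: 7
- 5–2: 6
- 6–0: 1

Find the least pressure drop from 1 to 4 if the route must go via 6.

Shortest 1→6: 1–6 = 6
Best 6 to 4: 6–7–5–2–4 costing 23
Total via 6: 6 + 23 = 29 kPa.

29 kPa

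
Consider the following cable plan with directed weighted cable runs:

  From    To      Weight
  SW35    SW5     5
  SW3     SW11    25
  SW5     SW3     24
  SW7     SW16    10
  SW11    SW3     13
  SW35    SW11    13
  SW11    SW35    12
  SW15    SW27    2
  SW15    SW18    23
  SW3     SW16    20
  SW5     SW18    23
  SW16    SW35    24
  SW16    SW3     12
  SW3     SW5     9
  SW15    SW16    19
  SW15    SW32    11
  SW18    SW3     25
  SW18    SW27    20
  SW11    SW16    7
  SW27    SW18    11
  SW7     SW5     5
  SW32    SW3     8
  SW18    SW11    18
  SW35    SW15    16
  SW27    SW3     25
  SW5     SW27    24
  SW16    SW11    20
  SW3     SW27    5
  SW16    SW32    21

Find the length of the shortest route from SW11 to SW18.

Enumerating some paths:
SW11 - SW16 - SW3 - SW27 - SW18: 7+12+5+11 = 35
SW11 - SW35 - SW5 - SW18: 12+5+23 = 40
SW11 - SW3 - SW27 - SW18: 13+5+11 = 29
Cheapest is SW11 - SW3 - SW27 - SW18 at 29.

29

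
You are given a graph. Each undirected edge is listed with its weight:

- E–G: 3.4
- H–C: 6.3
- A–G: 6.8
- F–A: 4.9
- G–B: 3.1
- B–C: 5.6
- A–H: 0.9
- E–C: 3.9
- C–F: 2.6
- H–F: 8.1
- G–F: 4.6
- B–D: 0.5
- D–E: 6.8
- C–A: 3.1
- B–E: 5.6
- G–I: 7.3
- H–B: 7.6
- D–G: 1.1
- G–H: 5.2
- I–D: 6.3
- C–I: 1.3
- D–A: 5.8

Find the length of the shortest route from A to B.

6.3

Compare a few routes:
A - H - G - D - B: 0.9+5.2+1.1+0.5 = 7.7
A - D - B: 5.8+0.5 = 6.3
The minimum is 6.3 via A - D - B.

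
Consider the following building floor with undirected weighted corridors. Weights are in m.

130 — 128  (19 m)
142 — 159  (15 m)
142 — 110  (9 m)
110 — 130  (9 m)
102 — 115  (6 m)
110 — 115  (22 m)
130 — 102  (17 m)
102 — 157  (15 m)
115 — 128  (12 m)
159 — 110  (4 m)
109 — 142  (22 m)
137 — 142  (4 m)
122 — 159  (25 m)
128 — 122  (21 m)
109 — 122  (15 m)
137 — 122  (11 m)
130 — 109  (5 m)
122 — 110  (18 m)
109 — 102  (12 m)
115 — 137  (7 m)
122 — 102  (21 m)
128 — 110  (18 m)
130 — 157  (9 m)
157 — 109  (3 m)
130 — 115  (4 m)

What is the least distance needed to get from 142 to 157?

Shortest distances from 142:
142: 0
137: 4  (via 142)
110: 9  (via 142)
115: 11  (via 137)
159: 13  (via 110)
130: 15  (via 115)
122: 15  (via 137)
102: 17  (via 115)
109: 20  (via 130)
128: 23  (via 115)
157: 23  (via 109)
Shortest route: 142 → 137 → 115 → 130 → 109 → 157 = 23 m.

23 m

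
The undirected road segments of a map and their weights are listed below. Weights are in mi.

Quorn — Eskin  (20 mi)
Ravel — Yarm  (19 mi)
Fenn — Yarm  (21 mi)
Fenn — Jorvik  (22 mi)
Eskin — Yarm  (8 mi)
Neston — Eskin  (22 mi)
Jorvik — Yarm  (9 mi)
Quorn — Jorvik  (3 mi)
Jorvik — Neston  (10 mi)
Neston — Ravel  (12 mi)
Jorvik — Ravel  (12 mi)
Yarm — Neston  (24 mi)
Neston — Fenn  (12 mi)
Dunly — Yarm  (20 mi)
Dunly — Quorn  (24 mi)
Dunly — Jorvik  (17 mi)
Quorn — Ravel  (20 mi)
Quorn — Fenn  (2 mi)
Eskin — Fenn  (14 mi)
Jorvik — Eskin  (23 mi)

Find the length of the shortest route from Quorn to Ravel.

Enumerating some paths:
Quorn - Jorvik - Ravel: 3+12 = 15
Quorn - Fenn - Neston - Ravel: 2+12+12 = 26
Quorn - Jorvik - Neston - Ravel: 3+10+12 = 25
Quorn - Ravel: 20 = 20
The minimum is 15 mi via Quorn - Jorvik - Ravel.

15 mi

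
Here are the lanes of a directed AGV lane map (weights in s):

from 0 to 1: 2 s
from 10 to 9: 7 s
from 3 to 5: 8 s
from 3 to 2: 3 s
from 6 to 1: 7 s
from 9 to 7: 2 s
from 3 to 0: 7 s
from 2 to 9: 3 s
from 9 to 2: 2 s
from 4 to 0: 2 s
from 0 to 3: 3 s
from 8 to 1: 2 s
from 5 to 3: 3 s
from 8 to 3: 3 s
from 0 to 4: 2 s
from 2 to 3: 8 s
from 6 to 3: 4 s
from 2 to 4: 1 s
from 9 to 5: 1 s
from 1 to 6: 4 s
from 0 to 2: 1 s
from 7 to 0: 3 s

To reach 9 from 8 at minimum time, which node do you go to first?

3

Enumerating some paths:
8 → 3 → 0 → 2 → 9: 3+7+1+3 = 14
8 → 1 → 6 → 3 → 2 → 9: 2+4+4+3+3 = 16
8 → 3 → 2 → 9: 3+3+3 = 9
Cheapest is 8 → 3 → 2 → 9 at 9 s.
So from 8 the first move is to 3.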